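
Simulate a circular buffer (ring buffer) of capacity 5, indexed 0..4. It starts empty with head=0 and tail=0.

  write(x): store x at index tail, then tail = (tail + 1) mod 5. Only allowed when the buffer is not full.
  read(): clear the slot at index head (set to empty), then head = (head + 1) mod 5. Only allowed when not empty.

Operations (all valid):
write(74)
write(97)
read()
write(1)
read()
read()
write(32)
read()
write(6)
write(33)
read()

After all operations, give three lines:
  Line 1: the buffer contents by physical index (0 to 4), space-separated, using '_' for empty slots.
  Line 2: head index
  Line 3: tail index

write(74): buf=[74 _ _ _ _], head=0, tail=1, size=1
write(97): buf=[74 97 _ _ _], head=0, tail=2, size=2
read(): buf=[_ 97 _ _ _], head=1, tail=2, size=1
write(1): buf=[_ 97 1 _ _], head=1, tail=3, size=2
read(): buf=[_ _ 1 _ _], head=2, tail=3, size=1
read(): buf=[_ _ _ _ _], head=3, tail=3, size=0
write(32): buf=[_ _ _ 32 _], head=3, tail=4, size=1
read(): buf=[_ _ _ _ _], head=4, tail=4, size=0
write(6): buf=[_ _ _ _ 6], head=4, tail=0, size=1
write(33): buf=[33 _ _ _ 6], head=4, tail=1, size=2
read(): buf=[33 _ _ _ _], head=0, tail=1, size=1

Answer: 33 _ _ _ _
0
1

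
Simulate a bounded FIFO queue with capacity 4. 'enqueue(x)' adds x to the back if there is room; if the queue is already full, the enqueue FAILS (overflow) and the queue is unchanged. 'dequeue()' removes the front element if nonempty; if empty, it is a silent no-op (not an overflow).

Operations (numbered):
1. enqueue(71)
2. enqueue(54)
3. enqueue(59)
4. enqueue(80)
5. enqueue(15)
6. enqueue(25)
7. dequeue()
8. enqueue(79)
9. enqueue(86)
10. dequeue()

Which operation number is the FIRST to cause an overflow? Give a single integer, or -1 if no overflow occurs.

Answer: 5

Derivation:
1. enqueue(71): size=1
2. enqueue(54): size=2
3. enqueue(59): size=3
4. enqueue(80): size=4
5. enqueue(15): size=4=cap → OVERFLOW (fail)
6. enqueue(25): size=4=cap → OVERFLOW (fail)
7. dequeue(): size=3
8. enqueue(79): size=4
9. enqueue(86): size=4=cap → OVERFLOW (fail)
10. dequeue(): size=3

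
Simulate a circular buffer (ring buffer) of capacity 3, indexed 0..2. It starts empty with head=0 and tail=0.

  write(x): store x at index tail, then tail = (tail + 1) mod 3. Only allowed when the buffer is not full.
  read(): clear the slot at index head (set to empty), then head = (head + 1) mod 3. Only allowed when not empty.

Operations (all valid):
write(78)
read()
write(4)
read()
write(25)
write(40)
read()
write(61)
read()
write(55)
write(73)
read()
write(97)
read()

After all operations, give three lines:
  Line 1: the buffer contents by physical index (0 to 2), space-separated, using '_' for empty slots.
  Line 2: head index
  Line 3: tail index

write(78): buf=[78 _ _], head=0, tail=1, size=1
read(): buf=[_ _ _], head=1, tail=1, size=0
write(4): buf=[_ 4 _], head=1, tail=2, size=1
read(): buf=[_ _ _], head=2, tail=2, size=0
write(25): buf=[_ _ 25], head=2, tail=0, size=1
write(40): buf=[40 _ 25], head=2, tail=1, size=2
read(): buf=[40 _ _], head=0, tail=1, size=1
write(61): buf=[40 61 _], head=0, tail=2, size=2
read(): buf=[_ 61 _], head=1, tail=2, size=1
write(55): buf=[_ 61 55], head=1, tail=0, size=2
write(73): buf=[73 61 55], head=1, tail=1, size=3
read(): buf=[73 _ 55], head=2, tail=1, size=2
write(97): buf=[73 97 55], head=2, tail=2, size=3
read(): buf=[73 97 _], head=0, tail=2, size=2

Answer: 73 97 _
0
2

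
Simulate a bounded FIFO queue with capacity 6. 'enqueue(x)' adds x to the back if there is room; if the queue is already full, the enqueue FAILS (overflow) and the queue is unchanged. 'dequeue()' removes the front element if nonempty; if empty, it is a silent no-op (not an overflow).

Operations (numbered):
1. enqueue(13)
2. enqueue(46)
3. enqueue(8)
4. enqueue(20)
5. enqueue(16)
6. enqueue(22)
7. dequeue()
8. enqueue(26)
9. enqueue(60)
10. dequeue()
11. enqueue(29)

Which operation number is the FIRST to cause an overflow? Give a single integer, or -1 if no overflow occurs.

1. enqueue(13): size=1
2. enqueue(46): size=2
3. enqueue(8): size=3
4. enqueue(20): size=4
5. enqueue(16): size=5
6. enqueue(22): size=6
7. dequeue(): size=5
8. enqueue(26): size=6
9. enqueue(60): size=6=cap → OVERFLOW (fail)
10. dequeue(): size=5
11. enqueue(29): size=6

Answer: 9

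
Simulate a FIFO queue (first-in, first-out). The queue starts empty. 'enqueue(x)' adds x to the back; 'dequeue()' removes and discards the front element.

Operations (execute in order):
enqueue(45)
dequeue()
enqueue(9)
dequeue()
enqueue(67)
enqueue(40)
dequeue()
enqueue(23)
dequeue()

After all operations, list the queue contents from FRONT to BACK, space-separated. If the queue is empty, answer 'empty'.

Answer: 23

Derivation:
enqueue(45): [45]
dequeue(): []
enqueue(9): [9]
dequeue(): []
enqueue(67): [67]
enqueue(40): [67, 40]
dequeue(): [40]
enqueue(23): [40, 23]
dequeue(): [23]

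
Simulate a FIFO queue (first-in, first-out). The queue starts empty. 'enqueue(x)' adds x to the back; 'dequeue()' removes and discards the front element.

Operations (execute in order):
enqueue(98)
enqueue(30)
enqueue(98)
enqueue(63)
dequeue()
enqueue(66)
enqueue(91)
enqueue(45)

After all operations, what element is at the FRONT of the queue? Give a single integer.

Answer: 30

Derivation:
enqueue(98): queue = [98]
enqueue(30): queue = [98, 30]
enqueue(98): queue = [98, 30, 98]
enqueue(63): queue = [98, 30, 98, 63]
dequeue(): queue = [30, 98, 63]
enqueue(66): queue = [30, 98, 63, 66]
enqueue(91): queue = [30, 98, 63, 66, 91]
enqueue(45): queue = [30, 98, 63, 66, 91, 45]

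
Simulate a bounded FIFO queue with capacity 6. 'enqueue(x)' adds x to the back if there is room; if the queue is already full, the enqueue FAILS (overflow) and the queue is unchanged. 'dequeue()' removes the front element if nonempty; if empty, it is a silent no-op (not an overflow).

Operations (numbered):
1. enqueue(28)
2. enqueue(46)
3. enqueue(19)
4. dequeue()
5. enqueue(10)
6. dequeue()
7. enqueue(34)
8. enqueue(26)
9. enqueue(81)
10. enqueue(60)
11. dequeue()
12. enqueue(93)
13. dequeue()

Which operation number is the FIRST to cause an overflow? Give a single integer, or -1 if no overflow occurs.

1. enqueue(28): size=1
2. enqueue(46): size=2
3. enqueue(19): size=3
4. dequeue(): size=2
5. enqueue(10): size=3
6. dequeue(): size=2
7. enqueue(34): size=3
8. enqueue(26): size=4
9. enqueue(81): size=5
10. enqueue(60): size=6
11. dequeue(): size=5
12. enqueue(93): size=6
13. dequeue(): size=5

Answer: -1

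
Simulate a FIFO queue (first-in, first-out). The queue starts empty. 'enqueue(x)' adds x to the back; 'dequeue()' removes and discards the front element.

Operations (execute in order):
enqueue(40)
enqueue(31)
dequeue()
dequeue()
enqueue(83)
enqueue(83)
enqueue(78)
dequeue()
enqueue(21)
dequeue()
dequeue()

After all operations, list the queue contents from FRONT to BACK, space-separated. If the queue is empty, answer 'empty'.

enqueue(40): [40]
enqueue(31): [40, 31]
dequeue(): [31]
dequeue(): []
enqueue(83): [83]
enqueue(83): [83, 83]
enqueue(78): [83, 83, 78]
dequeue(): [83, 78]
enqueue(21): [83, 78, 21]
dequeue(): [78, 21]
dequeue(): [21]

Answer: 21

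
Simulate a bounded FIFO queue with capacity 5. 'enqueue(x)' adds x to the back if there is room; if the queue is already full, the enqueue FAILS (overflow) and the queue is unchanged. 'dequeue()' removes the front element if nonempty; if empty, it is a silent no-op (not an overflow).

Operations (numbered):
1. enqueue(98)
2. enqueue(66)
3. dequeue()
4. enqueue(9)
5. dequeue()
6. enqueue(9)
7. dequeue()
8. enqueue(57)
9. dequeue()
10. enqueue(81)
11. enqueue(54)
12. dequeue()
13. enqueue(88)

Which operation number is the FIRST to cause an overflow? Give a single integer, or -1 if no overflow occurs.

Answer: -1

Derivation:
1. enqueue(98): size=1
2. enqueue(66): size=2
3. dequeue(): size=1
4. enqueue(9): size=2
5. dequeue(): size=1
6. enqueue(9): size=2
7. dequeue(): size=1
8. enqueue(57): size=2
9. dequeue(): size=1
10. enqueue(81): size=2
11. enqueue(54): size=3
12. dequeue(): size=2
13. enqueue(88): size=3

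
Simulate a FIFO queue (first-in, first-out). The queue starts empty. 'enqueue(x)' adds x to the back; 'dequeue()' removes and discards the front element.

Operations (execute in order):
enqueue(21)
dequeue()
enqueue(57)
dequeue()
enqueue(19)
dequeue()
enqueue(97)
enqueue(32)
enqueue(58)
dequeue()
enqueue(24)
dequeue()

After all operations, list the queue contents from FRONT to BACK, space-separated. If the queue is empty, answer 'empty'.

Answer: 58 24

Derivation:
enqueue(21): [21]
dequeue(): []
enqueue(57): [57]
dequeue(): []
enqueue(19): [19]
dequeue(): []
enqueue(97): [97]
enqueue(32): [97, 32]
enqueue(58): [97, 32, 58]
dequeue(): [32, 58]
enqueue(24): [32, 58, 24]
dequeue(): [58, 24]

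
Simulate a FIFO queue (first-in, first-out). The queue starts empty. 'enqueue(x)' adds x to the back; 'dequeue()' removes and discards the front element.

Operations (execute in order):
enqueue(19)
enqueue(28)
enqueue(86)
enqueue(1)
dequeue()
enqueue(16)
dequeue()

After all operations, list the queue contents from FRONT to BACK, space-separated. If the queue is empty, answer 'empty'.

enqueue(19): [19]
enqueue(28): [19, 28]
enqueue(86): [19, 28, 86]
enqueue(1): [19, 28, 86, 1]
dequeue(): [28, 86, 1]
enqueue(16): [28, 86, 1, 16]
dequeue(): [86, 1, 16]

Answer: 86 1 16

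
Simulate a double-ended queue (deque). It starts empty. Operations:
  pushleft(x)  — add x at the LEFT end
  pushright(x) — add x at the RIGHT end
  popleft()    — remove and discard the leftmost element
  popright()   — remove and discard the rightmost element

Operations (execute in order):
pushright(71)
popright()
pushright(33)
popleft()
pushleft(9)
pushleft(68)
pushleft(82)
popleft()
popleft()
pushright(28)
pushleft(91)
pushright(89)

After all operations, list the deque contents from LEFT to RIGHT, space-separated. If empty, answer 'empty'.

pushright(71): [71]
popright(): []
pushright(33): [33]
popleft(): []
pushleft(9): [9]
pushleft(68): [68, 9]
pushleft(82): [82, 68, 9]
popleft(): [68, 9]
popleft(): [9]
pushright(28): [9, 28]
pushleft(91): [91, 9, 28]
pushright(89): [91, 9, 28, 89]

Answer: 91 9 28 89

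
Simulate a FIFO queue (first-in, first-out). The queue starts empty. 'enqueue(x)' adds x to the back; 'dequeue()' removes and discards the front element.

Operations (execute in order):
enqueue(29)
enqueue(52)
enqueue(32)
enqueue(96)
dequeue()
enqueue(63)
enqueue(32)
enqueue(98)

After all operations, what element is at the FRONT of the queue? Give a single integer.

enqueue(29): queue = [29]
enqueue(52): queue = [29, 52]
enqueue(32): queue = [29, 52, 32]
enqueue(96): queue = [29, 52, 32, 96]
dequeue(): queue = [52, 32, 96]
enqueue(63): queue = [52, 32, 96, 63]
enqueue(32): queue = [52, 32, 96, 63, 32]
enqueue(98): queue = [52, 32, 96, 63, 32, 98]

Answer: 52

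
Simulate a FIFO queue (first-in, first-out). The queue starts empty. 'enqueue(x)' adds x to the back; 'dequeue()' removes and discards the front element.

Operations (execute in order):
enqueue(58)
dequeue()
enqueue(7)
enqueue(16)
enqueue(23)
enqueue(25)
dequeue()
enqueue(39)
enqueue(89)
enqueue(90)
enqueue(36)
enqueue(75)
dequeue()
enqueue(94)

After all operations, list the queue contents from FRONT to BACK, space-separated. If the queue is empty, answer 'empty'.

Answer: 23 25 39 89 90 36 75 94

Derivation:
enqueue(58): [58]
dequeue(): []
enqueue(7): [7]
enqueue(16): [7, 16]
enqueue(23): [7, 16, 23]
enqueue(25): [7, 16, 23, 25]
dequeue(): [16, 23, 25]
enqueue(39): [16, 23, 25, 39]
enqueue(89): [16, 23, 25, 39, 89]
enqueue(90): [16, 23, 25, 39, 89, 90]
enqueue(36): [16, 23, 25, 39, 89, 90, 36]
enqueue(75): [16, 23, 25, 39, 89, 90, 36, 75]
dequeue(): [23, 25, 39, 89, 90, 36, 75]
enqueue(94): [23, 25, 39, 89, 90, 36, 75, 94]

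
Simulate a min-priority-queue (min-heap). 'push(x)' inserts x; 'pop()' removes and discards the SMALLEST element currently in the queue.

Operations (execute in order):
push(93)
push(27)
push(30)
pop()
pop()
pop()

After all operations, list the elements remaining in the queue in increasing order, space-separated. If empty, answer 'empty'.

Answer: empty

Derivation:
push(93): heap contents = [93]
push(27): heap contents = [27, 93]
push(30): heap contents = [27, 30, 93]
pop() → 27: heap contents = [30, 93]
pop() → 30: heap contents = [93]
pop() → 93: heap contents = []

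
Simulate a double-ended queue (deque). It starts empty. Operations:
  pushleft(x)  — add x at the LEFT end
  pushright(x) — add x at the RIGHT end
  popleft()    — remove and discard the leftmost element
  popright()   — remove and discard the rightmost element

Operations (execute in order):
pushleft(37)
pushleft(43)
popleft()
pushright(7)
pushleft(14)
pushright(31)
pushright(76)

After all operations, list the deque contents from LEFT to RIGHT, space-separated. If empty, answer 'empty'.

Answer: 14 37 7 31 76

Derivation:
pushleft(37): [37]
pushleft(43): [43, 37]
popleft(): [37]
pushright(7): [37, 7]
pushleft(14): [14, 37, 7]
pushright(31): [14, 37, 7, 31]
pushright(76): [14, 37, 7, 31, 76]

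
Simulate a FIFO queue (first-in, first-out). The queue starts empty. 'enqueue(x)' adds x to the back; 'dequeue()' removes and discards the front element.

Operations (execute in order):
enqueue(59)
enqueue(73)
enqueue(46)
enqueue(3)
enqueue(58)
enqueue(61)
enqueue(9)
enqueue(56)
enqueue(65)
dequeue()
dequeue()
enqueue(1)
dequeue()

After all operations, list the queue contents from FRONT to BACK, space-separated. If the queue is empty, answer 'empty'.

Answer: 3 58 61 9 56 65 1

Derivation:
enqueue(59): [59]
enqueue(73): [59, 73]
enqueue(46): [59, 73, 46]
enqueue(3): [59, 73, 46, 3]
enqueue(58): [59, 73, 46, 3, 58]
enqueue(61): [59, 73, 46, 3, 58, 61]
enqueue(9): [59, 73, 46, 3, 58, 61, 9]
enqueue(56): [59, 73, 46, 3, 58, 61, 9, 56]
enqueue(65): [59, 73, 46, 3, 58, 61, 9, 56, 65]
dequeue(): [73, 46, 3, 58, 61, 9, 56, 65]
dequeue(): [46, 3, 58, 61, 9, 56, 65]
enqueue(1): [46, 3, 58, 61, 9, 56, 65, 1]
dequeue(): [3, 58, 61, 9, 56, 65, 1]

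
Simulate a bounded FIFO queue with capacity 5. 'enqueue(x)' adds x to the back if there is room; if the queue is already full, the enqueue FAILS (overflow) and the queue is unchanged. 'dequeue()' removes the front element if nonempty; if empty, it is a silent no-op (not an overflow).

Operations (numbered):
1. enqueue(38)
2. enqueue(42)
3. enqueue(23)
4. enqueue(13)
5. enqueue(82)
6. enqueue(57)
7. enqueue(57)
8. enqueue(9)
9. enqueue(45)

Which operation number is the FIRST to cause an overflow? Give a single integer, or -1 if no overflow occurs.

1. enqueue(38): size=1
2. enqueue(42): size=2
3. enqueue(23): size=3
4. enqueue(13): size=4
5. enqueue(82): size=5
6. enqueue(57): size=5=cap → OVERFLOW (fail)
7. enqueue(57): size=5=cap → OVERFLOW (fail)
8. enqueue(9): size=5=cap → OVERFLOW (fail)
9. enqueue(45): size=5=cap → OVERFLOW (fail)

Answer: 6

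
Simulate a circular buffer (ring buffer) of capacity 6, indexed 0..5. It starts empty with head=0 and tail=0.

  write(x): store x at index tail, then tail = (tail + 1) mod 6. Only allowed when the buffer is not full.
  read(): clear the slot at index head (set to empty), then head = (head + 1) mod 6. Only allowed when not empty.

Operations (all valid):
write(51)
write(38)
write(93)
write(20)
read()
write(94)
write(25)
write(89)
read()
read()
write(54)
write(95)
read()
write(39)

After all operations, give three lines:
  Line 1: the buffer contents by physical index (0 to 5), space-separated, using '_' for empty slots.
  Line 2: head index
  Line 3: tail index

write(51): buf=[51 _ _ _ _ _], head=0, tail=1, size=1
write(38): buf=[51 38 _ _ _ _], head=0, tail=2, size=2
write(93): buf=[51 38 93 _ _ _], head=0, tail=3, size=3
write(20): buf=[51 38 93 20 _ _], head=0, tail=4, size=4
read(): buf=[_ 38 93 20 _ _], head=1, tail=4, size=3
write(94): buf=[_ 38 93 20 94 _], head=1, tail=5, size=4
write(25): buf=[_ 38 93 20 94 25], head=1, tail=0, size=5
write(89): buf=[89 38 93 20 94 25], head=1, tail=1, size=6
read(): buf=[89 _ 93 20 94 25], head=2, tail=1, size=5
read(): buf=[89 _ _ 20 94 25], head=3, tail=1, size=4
write(54): buf=[89 54 _ 20 94 25], head=3, tail=2, size=5
write(95): buf=[89 54 95 20 94 25], head=3, tail=3, size=6
read(): buf=[89 54 95 _ 94 25], head=4, tail=3, size=5
write(39): buf=[89 54 95 39 94 25], head=4, tail=4, size=6

Answer: 89 54 95 39 94 25
4
4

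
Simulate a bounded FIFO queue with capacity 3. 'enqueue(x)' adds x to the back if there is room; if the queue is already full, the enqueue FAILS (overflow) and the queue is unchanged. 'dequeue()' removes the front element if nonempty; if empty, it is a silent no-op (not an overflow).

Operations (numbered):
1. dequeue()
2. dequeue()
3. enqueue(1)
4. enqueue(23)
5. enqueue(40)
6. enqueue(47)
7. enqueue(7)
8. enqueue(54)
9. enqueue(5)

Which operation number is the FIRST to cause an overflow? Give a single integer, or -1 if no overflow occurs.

Answer: 6

Derivation:
1. dequeue(): empty, no-op, size=0
2. dequeue(): empty, no-op, size=0
3. enqueue(1): size=1
4. enqueue(23): size=2
5. enqueue(40): size=3
6. enqueue(47): size=3=cap → OVERFLOW (fail)
7. enqueue(7): size=3=cap → OVERFLOW (fail)
8. enqueue(54): size=3=cap → OVERFLOW (fail)
9. enqueue(5): size=3=cap → OVERFLOW (fail)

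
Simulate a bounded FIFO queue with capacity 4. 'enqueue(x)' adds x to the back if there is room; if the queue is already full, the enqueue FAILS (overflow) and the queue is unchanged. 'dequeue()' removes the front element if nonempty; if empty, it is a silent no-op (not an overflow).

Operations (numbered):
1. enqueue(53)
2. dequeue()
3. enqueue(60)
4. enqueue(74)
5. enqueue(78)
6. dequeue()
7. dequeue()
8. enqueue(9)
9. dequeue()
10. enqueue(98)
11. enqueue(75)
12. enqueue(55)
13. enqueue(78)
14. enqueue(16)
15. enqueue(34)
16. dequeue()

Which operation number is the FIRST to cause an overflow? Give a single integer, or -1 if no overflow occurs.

Answer: 13

Derivation:
1. enqueue(53): size=1
2. dequeue(): size=0
3. enqueue(60): size=1
4. enqueue(74): size=2
5. enqueue(78): size=3
6. dequeue(): size=2
7. dequeue(): size=1
8. enqueue(9): size=2
9. dequeue(): size=1
10. enqueue(98): size=2
11. enqueue(75): size=3
12. enqueue(55): size=4
13. enqueue(78): size=4=cap → OVERFLOW (fail)
14. enqueue(16): size=4=cap → OVERFLOW (fail)
15. enqueue(34): size=4=cap → OVERFLOW (fail)
16. dequeue(): size=3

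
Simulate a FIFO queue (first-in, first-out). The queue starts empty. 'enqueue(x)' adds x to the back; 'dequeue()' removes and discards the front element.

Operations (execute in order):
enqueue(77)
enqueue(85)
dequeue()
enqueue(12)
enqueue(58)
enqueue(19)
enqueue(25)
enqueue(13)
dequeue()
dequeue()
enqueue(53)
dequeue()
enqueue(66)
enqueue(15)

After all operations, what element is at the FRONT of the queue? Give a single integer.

Answer: 19

Derivation:
enqueue(77): queue = [77]
enqueue(85): queue = [77, 85]
dequeue(): queue = [85]
enqueue(12): queue = [85, 12]
enqueue(58): queue = [85, 12, 58]
enqueue(19): queue = [85, 12, 58, 19]
enqueue(25): queue = [85, 12, 58, 19, 25]
enqueue(13): queue = [85, 12, 58, 19, 25, 13]
dequeue(): queue = [12, 58, 19, 25, 13]
dequeue(): queue = [58, 19, 25, 13]
enqueue(53): queue = [58, 19, 25, 13, 53]
dequeue(): queue = [19, 25, 13, 53]
enqueue(66): queue = [19, 25, 13, 53, 66]
enqueue(15): queue = [19, 25, 13, 53, 66, 15]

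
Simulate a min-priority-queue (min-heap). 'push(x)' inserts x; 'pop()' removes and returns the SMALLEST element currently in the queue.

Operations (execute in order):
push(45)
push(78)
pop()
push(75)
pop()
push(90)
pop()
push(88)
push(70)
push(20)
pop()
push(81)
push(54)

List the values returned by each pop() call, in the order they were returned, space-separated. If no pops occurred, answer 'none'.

Answer: 45 75 78 20

Derivation:
push(45): heap contents = [45]
push(78): heap contents = [45, 78]
pop() → 45: heap contents = [78]
push(75): heap contents = [75, 78]
pop() → 75: heap contents = [78]
push(90): heap contents = [78, 90]
pop() → 78: heap contents = [90]
push(88): heap contents = [88, 90]
push(70): heap contents = [70, 88, 90]
push(20): heap contents = [20, 70, 88, 90]
pop() → 20: heap contents = [70, 88, 90]
push(81): heap contents = [70, 81, 88, 90]
push(54): heap contents = [54, 70, 81, 88, 90]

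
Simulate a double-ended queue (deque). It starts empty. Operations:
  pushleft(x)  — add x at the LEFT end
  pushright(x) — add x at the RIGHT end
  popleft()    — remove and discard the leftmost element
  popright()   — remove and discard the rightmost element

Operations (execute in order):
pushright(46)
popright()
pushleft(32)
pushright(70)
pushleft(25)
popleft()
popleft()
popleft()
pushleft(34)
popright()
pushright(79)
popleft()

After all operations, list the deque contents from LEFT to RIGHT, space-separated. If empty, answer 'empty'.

pushright(46): [46]
popright(): []
pushleft(32): [32]
pushright(70): [32, 70]
pushleft(25): [25, 32, 70]
popleft(): [32, 70]
popleft(): [70]
popleft(): []
pushleft(34): [34]
popright(): []
pushright(79): [79]
popleft(): []

Answer: empty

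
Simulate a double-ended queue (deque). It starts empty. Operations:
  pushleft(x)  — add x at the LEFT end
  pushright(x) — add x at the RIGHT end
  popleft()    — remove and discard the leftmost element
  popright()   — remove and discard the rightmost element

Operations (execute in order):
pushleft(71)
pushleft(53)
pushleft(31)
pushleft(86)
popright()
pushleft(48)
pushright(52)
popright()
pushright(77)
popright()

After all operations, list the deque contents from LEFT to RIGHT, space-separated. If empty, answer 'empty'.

Answer: 48 86 31 53

Derivation:
pushleft(71): [71]
pushleft(53): [53, 71]
pushleft(31): [31, 53, 71]
pushleft(86): [86, 31, 53, 71]
popright(): [86, 31, 53]
pushleft(48): [48, 86, 31, 53]
pushright(52): [48, 86, 31, 53, 52]
popright(): [48, 86, 31, 53]
pushright(77): [48, 86, 31, 53, 77]
popright(): [48, 86, 31, 53]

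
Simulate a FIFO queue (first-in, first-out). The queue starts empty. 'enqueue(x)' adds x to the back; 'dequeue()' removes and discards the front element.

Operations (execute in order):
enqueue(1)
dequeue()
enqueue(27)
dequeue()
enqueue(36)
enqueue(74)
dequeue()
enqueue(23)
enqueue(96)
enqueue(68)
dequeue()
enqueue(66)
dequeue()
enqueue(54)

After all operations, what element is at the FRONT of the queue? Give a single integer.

enqueue(1): queue = [1]
dequeue(): queue = []
enqueue(27): queue = [27]
dequeue(): queue = []
enqueue(36): queue = [36]
enqueue(74): queue = [36, 74]
dequeue(): queue = [74]
enqueue(23): queue = [74, 23]
enqueue(96): queue = [74, 23, 96]
enqueue(68): queue = [74, 23, 96, 68]
dequeue(): queue = [23, 96, 68]
enqueue(66): queue = [23, 96, 68, 66]
dequeue(): queue = [96, 68, 66]
enqueue(54): queue = [96, 68, 66, 54]

Answer: 96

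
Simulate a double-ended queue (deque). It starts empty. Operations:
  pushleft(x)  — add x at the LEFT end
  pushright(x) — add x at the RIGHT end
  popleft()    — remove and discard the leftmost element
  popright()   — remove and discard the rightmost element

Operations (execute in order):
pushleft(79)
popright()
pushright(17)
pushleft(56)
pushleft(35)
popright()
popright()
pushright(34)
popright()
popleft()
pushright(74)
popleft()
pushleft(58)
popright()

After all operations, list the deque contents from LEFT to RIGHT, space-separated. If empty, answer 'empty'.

pushleft(79): [79]
popright(): []
pushright(17): [17]
pushleft(56): [56, 17]
pushleft(35): [35, 56, 17]
popright(): [35, 56]
popright(): [35]
pushright(34): [35, 34]
popright(): [35]
popleft(): []
pushright(74): [74]
popleft(): []
pushleft(58): [58]
popright(): []

Answer: empty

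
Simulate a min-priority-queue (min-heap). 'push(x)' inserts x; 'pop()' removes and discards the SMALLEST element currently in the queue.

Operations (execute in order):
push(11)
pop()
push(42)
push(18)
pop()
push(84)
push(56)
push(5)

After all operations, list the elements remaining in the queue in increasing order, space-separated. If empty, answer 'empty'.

push(11): heap contents = [11]
pop() → 11: heap contents = []
push(42): heap contents = [42]
push(18): heap contents = [18, 42]
pop() → 18: heap contents = [42]
push(84): heap contents = [42, 84]
push(56): heap contents = [42, 56, 84]
push(5): heap contents = [5, 42, 56, 84]

Answer: 5 42 56 84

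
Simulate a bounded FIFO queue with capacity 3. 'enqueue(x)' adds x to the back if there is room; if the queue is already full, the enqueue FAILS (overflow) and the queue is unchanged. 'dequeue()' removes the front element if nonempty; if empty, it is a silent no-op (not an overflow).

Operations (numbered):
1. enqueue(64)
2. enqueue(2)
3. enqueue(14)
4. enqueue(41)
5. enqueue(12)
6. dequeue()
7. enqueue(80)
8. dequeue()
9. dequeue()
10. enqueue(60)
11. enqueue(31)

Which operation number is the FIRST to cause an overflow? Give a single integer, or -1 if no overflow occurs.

Answer: 4

Derivation:
1. enqueue(64): size=1
2. enqueue(2): size=2
3. enqueue(14): size=3
4. enqueue(41): size=3=cap → OVERFLOW (fail)
5. enqueue(12): size=3=cap → OVERFLOW (fail)
6. dequeue(): size=2
7. enqueue(80): size=3
8. dequeue(): size=2
9. dequeue(): size=1
10. enqueue(60): size=2
11. enqueue(31): size=3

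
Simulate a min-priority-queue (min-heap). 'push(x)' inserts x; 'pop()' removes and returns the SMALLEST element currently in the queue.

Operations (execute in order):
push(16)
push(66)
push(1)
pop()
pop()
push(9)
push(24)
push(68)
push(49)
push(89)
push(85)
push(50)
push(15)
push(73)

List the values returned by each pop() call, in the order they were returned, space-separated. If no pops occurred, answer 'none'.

push(16): heap contents = [16]
push(66): heap contents = [16, 66]
push(1): heap contents = [1, 16, 66]
pop() → 1: heap contents = [16, 66]
pop() → 16: heap contents = [66]
push(9): heap contents = [9, 66]
push(24): heap contents = [9, 24, 66]
push(68): heap contents = [9, 24, 66, 68]
push(49): heap contents = [9, 24, 49, 66, 68]
push(89): heap contents = [9, 24, 49, 66, 68, 89]
push(85): heap contents = [9, 24, 49, 66, 68, 85, 89]
push(50): heap contents = [9, 24, 49, 50, 66, 68, 85, 89]
push(15): heap contents = [9, 15, 24, 49, 50, 66, 68, 85, 89]
push(73): heap contents = [9, 15, 24, 49, 50, 66, 68, 73, 85, 89]

Answer: 1 16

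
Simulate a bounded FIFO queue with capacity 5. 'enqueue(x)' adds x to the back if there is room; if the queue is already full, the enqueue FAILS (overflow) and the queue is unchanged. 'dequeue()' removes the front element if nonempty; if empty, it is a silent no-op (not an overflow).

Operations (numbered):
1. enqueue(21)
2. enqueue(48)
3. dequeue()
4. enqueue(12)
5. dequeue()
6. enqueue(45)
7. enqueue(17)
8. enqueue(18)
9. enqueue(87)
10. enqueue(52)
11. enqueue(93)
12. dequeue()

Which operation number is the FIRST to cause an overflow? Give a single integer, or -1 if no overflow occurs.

1. enqueue(21): size=1
2. enqueue(48): size=2
3. dequeue(): size=1
4. enqueue(12): size=2
5. dequeue(): size=1
6. enqueue(45): size=2
7. enqueue(17): size=3
8. enqueue(18): size=4
9. enqueue(87): size=5
10. enqueue(52): size=5=cap → OVERFLOW (fail)
11. enqueue(93): size=5=cap → OVERFLOW (fail)
12. dequeue(): size=4

Answer: 10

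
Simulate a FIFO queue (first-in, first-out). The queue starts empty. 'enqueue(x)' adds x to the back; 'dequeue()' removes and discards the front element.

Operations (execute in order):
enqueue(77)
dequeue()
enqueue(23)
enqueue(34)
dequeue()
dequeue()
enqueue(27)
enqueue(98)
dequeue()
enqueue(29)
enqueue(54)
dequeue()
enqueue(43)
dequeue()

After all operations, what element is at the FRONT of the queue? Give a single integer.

Answer: 54

Derivation:
enqueue(77): queue = [77]
dequeue(): queue = []
enqueue(23): queue = [23]
enqueue(34): queue = [23, 34]
dequeue(): queue = [34]
dequeue(): queue = []
enqueue(27): queue = [27]
enqueue(98): queue = [27, 98]
dequeue(): queue = [98]
enqueue(29): queue = [98, 29]
enqueue(54): queue = [98, 29, 54]
dequeue(): queue = [29, 54]
enqueue(43): queue = [29, 54, 43]
dequeue(): queue = [54, 43]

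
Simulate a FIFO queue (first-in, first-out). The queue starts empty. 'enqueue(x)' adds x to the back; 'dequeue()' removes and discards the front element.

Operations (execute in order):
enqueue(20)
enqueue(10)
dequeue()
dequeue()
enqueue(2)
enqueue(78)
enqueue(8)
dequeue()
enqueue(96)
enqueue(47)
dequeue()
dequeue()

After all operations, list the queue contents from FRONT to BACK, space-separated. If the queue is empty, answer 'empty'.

enqueue(20): [20]
enqueue(10): [20, 10]
dequeue(): [10]
dequeue(): []
enqueue(2): [2]
enqueue(78): [2, 78]
enqueue(8): [2, 78, 8]
dequeue(): [78, 8]
enqueue(96): [78, 8, 96]
enqueue(47): [78, 8, 96, 47]
dequeue(): [8, 96, 47]
dequeue(): [96, 47]

Answer: 96 47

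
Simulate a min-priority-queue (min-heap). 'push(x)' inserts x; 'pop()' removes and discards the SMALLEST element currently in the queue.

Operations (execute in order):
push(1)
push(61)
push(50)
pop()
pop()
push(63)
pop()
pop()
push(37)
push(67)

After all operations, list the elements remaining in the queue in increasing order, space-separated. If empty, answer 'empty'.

push(1): heap contents = [1]
push(61): heap contents = [1, 61]
push(50): heap contents = [1, 50, 61]
pop() → 1: heap contents = [50, 61]
pop() → 50: heap contents = [61]
push(63): heap contents = [61, 63]
pop() → 61: heap contents = [63]
pop() → 63: heap contents = []
push(37): heap contents = [37]
push(67): heap contents = [37, 67]

Answer: 37 67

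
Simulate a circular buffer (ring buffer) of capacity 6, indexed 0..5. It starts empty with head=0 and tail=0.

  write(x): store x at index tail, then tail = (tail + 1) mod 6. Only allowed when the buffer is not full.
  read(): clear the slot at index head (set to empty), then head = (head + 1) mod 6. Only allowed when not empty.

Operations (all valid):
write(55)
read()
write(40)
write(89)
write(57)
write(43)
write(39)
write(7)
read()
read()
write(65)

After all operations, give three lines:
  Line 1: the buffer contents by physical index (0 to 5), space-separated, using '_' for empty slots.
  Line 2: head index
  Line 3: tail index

write(55): buf=[55 _ _ _ _ _], head=0, tail=1, size=1
read(): buf=[_ _ _ _ _ _], head=1, tail=1, size=0
write(40): buf=[_ 40 _ _ _ _], head=1, tail=2, size=1
write(89): buf=[_ 40 89 _ _ _], head=1, tail=3, size=2
write(57): buf=[_ 40 89 57 _ _], head=1, tail=4, size=3
write(43): buf=[_ 40 89 57 43 _], head=1, tail=5, size=4
write(39): buf=[_ 40 89 57 43 39], head=1, tail=0, size=5
write(7): buf=[7 40 89 57 43 39], head=1, tail=1, size=6
read(): buf=[7 _ 89 57 43 39], head=2, tail=1, size=5
read(): buf=[7 _ _ 57 43 39], head=3, tail=1, size=4
write(65): buf=[7 65 _ 57 43 39], head=3, tail=2, size=5

Answer: 7 65 _ 57 43 39
3
2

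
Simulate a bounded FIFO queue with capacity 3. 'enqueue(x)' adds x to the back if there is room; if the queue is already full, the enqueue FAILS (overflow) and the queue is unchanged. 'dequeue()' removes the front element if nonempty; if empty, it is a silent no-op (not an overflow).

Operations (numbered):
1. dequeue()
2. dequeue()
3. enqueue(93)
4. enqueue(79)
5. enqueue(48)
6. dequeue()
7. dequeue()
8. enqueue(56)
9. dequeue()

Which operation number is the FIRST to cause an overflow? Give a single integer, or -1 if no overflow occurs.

1. dequeue(): empty, no-op, size=0
2. dequeue(): empty, no-op, size=0
3. enqueue(93): size=1
4. enqueue(79): size=2
5. enqueue(48): size=3
6. dequeue(): size=2
7. dequeue(): size=1
8. enqueue(56): size=2
9. dequeue(): size=1

Answer: -1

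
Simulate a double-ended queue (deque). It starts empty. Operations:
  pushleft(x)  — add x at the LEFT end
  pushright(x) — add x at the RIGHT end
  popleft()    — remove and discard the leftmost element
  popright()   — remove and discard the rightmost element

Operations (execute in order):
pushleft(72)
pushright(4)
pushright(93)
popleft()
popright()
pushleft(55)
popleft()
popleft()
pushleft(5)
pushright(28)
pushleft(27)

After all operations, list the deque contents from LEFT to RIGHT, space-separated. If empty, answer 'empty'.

pushleft(72): [72]
pushright(4): [72, 4]
pushright(93): [72, 4, 93]
popleft(): [4, 93]
popright(): [4]
pushleft(55): [55, 4]
popleft(): [4]
popleft(): []
pushleft(5): [5]
pushright(28): [5, 28]
pushleft(27): [27, 5, 28]

Answer: 27 5 28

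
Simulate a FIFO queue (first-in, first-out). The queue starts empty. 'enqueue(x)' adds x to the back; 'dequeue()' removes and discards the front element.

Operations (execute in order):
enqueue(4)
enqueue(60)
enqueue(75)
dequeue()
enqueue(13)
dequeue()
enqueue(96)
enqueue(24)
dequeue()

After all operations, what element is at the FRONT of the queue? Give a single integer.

enqueue(4): queue = [4]
enqueue(60): queue = [4, 60]
enqueue(75): queue = [4, 60, 75]
dequeue(): queue = [60, 75]
enqueue(13): queue = [60, 75, 13]
dequeue(): queue = [75, 13]
enqueue(96): queue = [75, 13, 96]
enqueue(24): queue = [75, 13, 96, 24]
dequeue(): queue = [13, 96, 24]

Answer: 13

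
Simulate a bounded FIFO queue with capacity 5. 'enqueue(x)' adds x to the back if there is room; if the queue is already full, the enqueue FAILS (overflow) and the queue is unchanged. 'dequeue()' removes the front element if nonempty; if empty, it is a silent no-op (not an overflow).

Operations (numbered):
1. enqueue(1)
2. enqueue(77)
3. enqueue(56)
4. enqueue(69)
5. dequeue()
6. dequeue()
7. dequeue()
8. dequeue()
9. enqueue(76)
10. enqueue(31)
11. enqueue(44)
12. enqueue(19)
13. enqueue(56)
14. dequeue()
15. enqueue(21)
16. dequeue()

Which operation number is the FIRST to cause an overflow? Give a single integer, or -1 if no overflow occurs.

Answer: -1

Derivation:
1. enqueue(1): size=1
2. enqueue(77): size=2
3. enqueue(56): size=3
4. enqueue(69): size=4
5. dequeue(): size=3
6. dequeue(): size=2
7. dequeue(): size=1
8. dequeue(): size=0
9. enqueue(76): size=1
10. enqueue(31): size=2
11. enqueue(44): size=3
12. enqueue(19): size=4
13. enqueue(56): size=5
14. dequeue(): size=4
15. enqueue(21): size=5
16. dequeue(): size=4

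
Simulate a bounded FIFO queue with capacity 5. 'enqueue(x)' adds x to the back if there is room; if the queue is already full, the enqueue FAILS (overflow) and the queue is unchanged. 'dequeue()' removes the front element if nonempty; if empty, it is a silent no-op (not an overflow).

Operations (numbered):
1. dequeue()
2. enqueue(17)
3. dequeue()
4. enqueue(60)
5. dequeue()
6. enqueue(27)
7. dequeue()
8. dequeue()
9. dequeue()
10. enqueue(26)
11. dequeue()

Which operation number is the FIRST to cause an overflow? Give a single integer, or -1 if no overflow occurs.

1. dequeue(): empty, no-op, size=0
2. enqueue(17): size=1
3. dequeue(): size=0
4. enqueue(60): size=1
5. dequeue(): size=0
6. enqueue(27): size=1
7. dequeue(): size=0
8. dequeue(): empty, no-op, size=0
9. dequeue(): empty, no-op, size=0
10. enqueue(26): size=1
11. dequeue(): size=0

Answer: -1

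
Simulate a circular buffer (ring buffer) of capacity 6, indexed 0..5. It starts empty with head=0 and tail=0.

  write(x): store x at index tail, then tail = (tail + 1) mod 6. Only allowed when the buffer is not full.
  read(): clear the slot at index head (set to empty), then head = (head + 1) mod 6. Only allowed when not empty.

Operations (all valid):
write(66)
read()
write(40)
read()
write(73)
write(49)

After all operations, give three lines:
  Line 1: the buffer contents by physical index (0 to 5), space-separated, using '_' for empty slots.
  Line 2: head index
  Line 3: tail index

Answer: _ _ 73 49 _ _
2
4

Derivation:
write(66): buf=[66 _ _ _ _ _], head=0, tail=1, size=1
read(): buf=[_ _ _ _ _ _], head=1, tail=1, size=0
write(40): buf=[_ 40 _ _ _ _], head=1, tail=2, size=1
read(): buf=[_ _ _ _ _ _], head=2, tail=2, size=0
write(73): buf=[_ _ 73 _ _ _], head=2, tail=3, size=1
write(49): buf=[_ _ 73 49 _ _], head=2, tail=4, size=2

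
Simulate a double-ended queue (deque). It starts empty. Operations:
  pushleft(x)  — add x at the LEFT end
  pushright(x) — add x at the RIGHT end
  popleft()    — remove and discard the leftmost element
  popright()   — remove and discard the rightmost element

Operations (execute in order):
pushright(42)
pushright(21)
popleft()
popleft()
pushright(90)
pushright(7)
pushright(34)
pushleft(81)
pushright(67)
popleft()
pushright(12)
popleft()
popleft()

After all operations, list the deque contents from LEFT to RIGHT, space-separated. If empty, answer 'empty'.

Answer: 34 67 12

Derivation:
pushright(42): [42]
pushright(21): [42, 21]
popleft(): [21]
popleft(): []
pushright(90): [90]
pushright(7): [90, 7]
pushright(34): [90, 7, 34]
pushleft(81): [81, 90, 7, 34]
pushright(67): [81, 90, 7, 34, 67]
popleft(): [90, 7, 34, 67]
pushright(12): [90, 7, 34, 67, 12]
popleft(): [7, 34, 67, 12]
popleft(): [34, 67, 12]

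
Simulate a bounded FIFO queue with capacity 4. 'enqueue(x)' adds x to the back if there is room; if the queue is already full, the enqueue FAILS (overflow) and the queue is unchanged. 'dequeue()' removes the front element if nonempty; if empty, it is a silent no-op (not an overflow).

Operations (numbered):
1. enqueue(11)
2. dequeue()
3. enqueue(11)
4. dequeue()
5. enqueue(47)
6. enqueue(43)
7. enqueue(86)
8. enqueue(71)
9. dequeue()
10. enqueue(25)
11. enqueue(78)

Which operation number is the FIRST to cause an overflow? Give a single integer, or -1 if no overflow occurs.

Answer: 11

Derivation:
1. enqueue(11): size=1
2. dequeue(): size=0
3. enqueue(11): size=1
4. dequeue(): size=0
5. enqueue(47): size=1
6. enqueue(43): size=2
7. enqueue(86): size=3
8. enqueue(71): size=4
9. dequeue(): size=3
10. enqueue(25): size=4
11. enqueue(78): size=4=cap → OVERFLOW (fail)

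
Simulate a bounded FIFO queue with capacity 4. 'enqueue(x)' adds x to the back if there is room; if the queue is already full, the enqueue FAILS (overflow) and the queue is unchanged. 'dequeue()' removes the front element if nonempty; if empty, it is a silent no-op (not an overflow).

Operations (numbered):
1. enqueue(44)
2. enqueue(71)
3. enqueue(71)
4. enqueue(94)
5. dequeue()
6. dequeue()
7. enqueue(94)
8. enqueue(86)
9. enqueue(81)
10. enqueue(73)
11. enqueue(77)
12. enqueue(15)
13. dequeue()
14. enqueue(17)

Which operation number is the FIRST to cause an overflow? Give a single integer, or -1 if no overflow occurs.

Answer: 9

Derivation:
1. enqueue(44): size=1
2. enqueue(71): size=2
3. enqueue(71): size=3
4. enqueue(94): size=4
5. dequeue(): size=3
6. dequeue(): size=2
7. enqueue(94): size=3
8. enqueue(86): size=4
9. enqueue(81): size=4=cap → OVERFLOW (fail)
10. enqueue(73): size=4=cap → OVERFLOW (fail)
11. enqueue(77): size=4=cap → OVERFLOW (fail)
12. enqueue(15): size=4=cap → OVERFLOW (fail)
13. dequeue(): size=3
14. enqueue(17): size=4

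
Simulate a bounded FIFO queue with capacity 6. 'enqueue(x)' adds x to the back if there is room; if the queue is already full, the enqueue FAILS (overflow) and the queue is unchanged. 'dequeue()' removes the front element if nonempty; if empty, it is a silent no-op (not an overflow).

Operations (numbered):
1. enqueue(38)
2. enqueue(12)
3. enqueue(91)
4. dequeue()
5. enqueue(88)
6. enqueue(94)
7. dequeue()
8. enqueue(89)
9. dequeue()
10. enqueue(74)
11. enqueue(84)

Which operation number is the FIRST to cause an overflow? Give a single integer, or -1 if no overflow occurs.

Answer: -1

Derivation:
1. enqueue(38): size=1
2. enqueue(12): size=2
3. enqueue(91): size=3
4. dequeue(): size=2
5. enqueue(88): size=3
6. enqueue(94): size=4
7. dequeue(): size=3
8. enqueue(89): size=4
9. dequeue(): size=3
10. enqueue(74): size=4
11. enqueue(84): size=5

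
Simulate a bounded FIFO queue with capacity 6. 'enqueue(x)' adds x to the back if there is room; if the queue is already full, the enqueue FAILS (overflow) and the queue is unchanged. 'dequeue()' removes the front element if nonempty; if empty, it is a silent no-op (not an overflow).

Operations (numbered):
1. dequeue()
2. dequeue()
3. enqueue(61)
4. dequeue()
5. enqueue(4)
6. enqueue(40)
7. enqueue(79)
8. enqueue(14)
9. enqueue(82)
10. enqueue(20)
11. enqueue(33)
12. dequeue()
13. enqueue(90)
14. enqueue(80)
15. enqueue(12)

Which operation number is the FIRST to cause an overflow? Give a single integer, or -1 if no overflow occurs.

Answer: 11

Derivation:
1. dequeue(): empty, no-op, size=0
2. dequeue(): empty, no-op, size=0
3. enqueue(61): size=1
4. dequeue(): size=0
5. enqueue(4): size=1
6. enqueue(40): size=2
7. enqueue(79): size=3
8. enqueue(14): size=4
9. enqueue(82): size=5
10. enqueue(20): size=6
11. enqueue(33): size=6=cap → OVERFLOW (fail)
12. dequeue(): size=5
13. enqueue(90): size=6
14. enqueue(80): size=6=cap → OVERFLOW (fail)
15. enqueue(12): size=6=cap → OVERFLOW (fail)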